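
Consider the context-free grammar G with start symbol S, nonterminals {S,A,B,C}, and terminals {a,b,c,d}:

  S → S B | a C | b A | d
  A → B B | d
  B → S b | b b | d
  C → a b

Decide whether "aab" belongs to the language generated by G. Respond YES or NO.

CNF form of G:
  S -> S B | T0 A | T1 C | d
  A -> B B | d
  B -> S T0 | T0 T0 | d
  C -> T1 T0
  T0 -> b
  T1 -> a

CYK table (by increasing span):
  [0..0]={T1}  "a"  orig:{}
  [1..1]={T1}  "a"  orig:{}
  [2..2]={T0}  "b"  orig:{}
  [0..1]=∅  "aa"
  [1..2]={C}  "ab"
  [0..2]={S}  "aab"

S ∈ T[0,2] ⇒ YES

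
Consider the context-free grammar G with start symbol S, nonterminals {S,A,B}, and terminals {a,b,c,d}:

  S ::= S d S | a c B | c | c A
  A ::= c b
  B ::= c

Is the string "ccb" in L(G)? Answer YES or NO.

Convert to CNF:
  S -> S X4 | T0 A | T3 X5 | c
  A -> T0 T1
  B -> c
  T0 -> c
  T1 -> b
  T2 -> d
  T3 -> a
  X4 -> T2 S
  X5 -> T0 B

CYK table (by increasing span):
  [0..0]={B,S,T0}  "c"  orig:{B,S}
  [1..1]={B,S,T0}  "c"  orig:{B,S}
  [2..2]={T1}  "b"  orig:{}
  [0..1]={X5}  "cc"  orig:{}
  [1..2]={A}  "cb"
  [0..2]={S}  "ccb"

S ∈ T[0,2] ⇒ YES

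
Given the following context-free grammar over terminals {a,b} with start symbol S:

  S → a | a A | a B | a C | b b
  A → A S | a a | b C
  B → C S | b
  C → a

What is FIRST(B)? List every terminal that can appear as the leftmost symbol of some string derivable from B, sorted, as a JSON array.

FIRST sets, iterate to fixpoint:
pass 1:
  A via A→a a: +{a}
  A via A→b C: +{b}
  B via B→b: +{b}
  C via C→a: +{a}
  S via S→a: +{a}
  S via S→b b: +{b}
  S: {a,b}  A: {a,b}  B: {b}  C: {a}
pass 2:
  B via B→C S: +{a}
  S: {a,b}  A: {a,b}  B: {a,b}  C: {a}
pass 3: done
  S: {a,b}  A: {a,b}  B: {a,b}  C: {a}

FIRST(B) = ["a", "b"]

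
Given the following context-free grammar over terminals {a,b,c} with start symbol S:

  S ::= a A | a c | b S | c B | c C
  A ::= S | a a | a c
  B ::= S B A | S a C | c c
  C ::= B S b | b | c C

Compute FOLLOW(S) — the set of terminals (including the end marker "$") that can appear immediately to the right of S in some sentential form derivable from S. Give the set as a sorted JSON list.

Compute FIRST by fixpoint:
round 1:
  A via A→a a: +{a}
  B via B→c c: +{c}
  C via C→B S b: +{c}
  C via C→b: +{b}
  S via S→a A: +{a}
  S via S→b S: +{b}
  S via S→c B: +{c}
  S: {a,b,c}  A: {a}  B: {c}  C: {b,c}
round 2:
  A via A→S: +{b,c}
  B via B→S B A: +{a,b}
  C via C→B S b: +{a}
  S: {a,b,c}  A: {a,b,c}  B: {a,b,c}  C: {a,b,c}
round 3: (no change)
  S: {a,b,c}  A: {a,b,c}  B: {a,b,c}  C: {a,b,c}

FOLLOW sets:
initialize: $ ∈ FOLLOW(S)
[1]
  B→S B A: FOLLOW(S) ⊇ FIRST(B) = {a,b,c}; new: +{a,b,c}
  B→S B A: FOLLOW(B) ⊇ FIRST(A) = {a,b,c}; new: +{a,b,c}
  B→S B A: FOLLOW(A) ⊇ FOLLOW(B) ⊇ {a,b,c}; new: +{a,b,c}
  B→S a C: FOLLOW(C) ⊇ FOLLOW(B) ⊇ {a,b,c}; new: +{a,b,c}
  S→a A: FOLLOW(A) ⊇ FOLLOW(S) ⊇ {$,a,b,c}; new: +{$}
  S→c B: FOLLOW(B) ⊇ FOLLOW(S) ⊇ {$,a,b,c}; new: +{$}
  S→c C: FOLLOW(C) ⊇ FOLLOW(S) ⊇ {$,a,b,c}; new: +{$}
  FOLLOW(S)={$,a,b,c}  FOLLOW(A)={$,a,b,c}  FOLLOW(B)={$,a,b,c}  FOLLOW(C)={$,a,b,c}
[2] (no change)
  FOLLOW(S)={$,a,b,c}  FOLLOW(A)={$,a,b,c}  FOLLOW(B)={$,a,b,c}  FOLLOW(C)={$,a,b,c}

FOLLOW(S) = ["$", "a", "b", "c"]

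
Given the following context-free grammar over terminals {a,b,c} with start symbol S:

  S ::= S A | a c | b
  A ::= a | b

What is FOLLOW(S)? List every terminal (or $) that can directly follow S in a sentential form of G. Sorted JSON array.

Compute FIRST by fixpoint:
[1]
  A via A→a: +{a}
  A via A→b: +{b}
  S via S→a c: +{a}
  S via S→b: +{b}
  FIRST[S]={a,b}  FIRST[A]={a,b}
[2] (stable)
  FIRST[S]={a,b}  FIRST[A]={a,b}

FOLLOW iteration:
initialize: $ ∈ FOLLOW(S)
iter 1:
  S→S A: FOLLOW(S) ⊇ FIRST(A) = {a,b}; new: +{a,b}
  S→S A: FOLLOW(A) ⊇ FOLLOW(S) ⊇ {$,a,b}; new: +{$,a,b}
  FOLLOW[S]={$,a,b}  FOLLOW[A]={$,a,b}
iter 2: (stable)
  FOLLOW[S]={$,a,b}  FOLLOW[A]={$,a,b}

FOLLOW(S) = ["$", "a", "b"]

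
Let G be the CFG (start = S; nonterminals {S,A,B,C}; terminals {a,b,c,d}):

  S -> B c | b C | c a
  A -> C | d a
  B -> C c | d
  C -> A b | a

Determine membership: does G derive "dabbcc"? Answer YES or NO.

Convert to CNF:
  S -> B T3 | T0 C | T3 T2
  A -> A T0 | T1 T2 | a
  B -> C T3 | d
  C -> A T0 | a
  T0 -> b
  T1 -> d
  T2 -> a
  T3 -> c

Fill CYK table bottom-up:
  T[0,0] 'd' = {B,T1}  orig:{B}
  T[1,1] 'a' = {A,C,T2}  orig:{A,C}
  T[2,2] 'b' = {T0}  orig:{}
  T[3,3] 'b' = {T0}  orig:{}
  T[4,4] 'c' = {T3}  orig:{}
  T[5,5] 'c' = {T3}  orig:{}
  T[0,1] 'da' = {A}
  T[1,2] 'ab' = {A,C}
  T[2,3] 'bb' = ∅
  T[3,4] 'bc' = ∅
  T[4,5] 'cc' = ∅
  T[0,2] 'dab' = {A,C}
  T[1,3] 'abb' = {A,C}
  T[2,4] 'bbc' = ∅
  T[3,5] 'bcc' = ∅
  T[0,3] 'dabb' = {A,C}
  T[1,4] 'abbc' = {B}
  T[2,5] 'bbcc' = ∅
  T[0,4] 'dabbc' = {B}
  T[1,5] 'abbcc' = {S}
  T[0,5] 'dabbcc' = {S}

S ∈ T[0,5] ⇒ YES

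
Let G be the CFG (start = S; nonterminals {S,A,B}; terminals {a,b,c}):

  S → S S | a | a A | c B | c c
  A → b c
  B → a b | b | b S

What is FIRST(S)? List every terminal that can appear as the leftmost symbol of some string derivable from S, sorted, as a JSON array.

FIRST sets, iterate to fixpoint:
iter 1:
  A via A→b c: +{b}
  B via B→a b: +{a}
  B via B→b: +{b}
  S via S→a: +{a}
  S via S→c B: +{c}
  FIRST[S]={a,c}  FIRST[A]={b}  FIRST[B]={a,b}
iter 2: (stable)
  FIRST[S]={a,c}  FIRST[A]={b}  FIRST[B]={a,b}

FIRST(S) = ["a", "c"]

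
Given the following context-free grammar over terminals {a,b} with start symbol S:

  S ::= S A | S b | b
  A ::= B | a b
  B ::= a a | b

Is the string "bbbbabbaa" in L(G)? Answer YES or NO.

Convert to CNF:
  S -> S A | S T1 | b
  A -> T0 T0 | T0 T1 | b
  B -> T0 T0 | b
  T0 -> a
  T1 -> b

CYK table (by increasing span):
  cell(0,0) b: {A,B,S,T1}  orig:{A,B,S}
  cell(1,1) b: {A,B,S,T1}  orig:{A,B,S}
  cell(2,2) b: {A,B,S,T1}  orig:{A,B,S}
  cell(3,3) b: {A,B,S,T1}  orig:{A,B,S}
  cell(4,4) a: {T0}  orig:{}
  cell(5,5) b: {A,B,S,T1}  orig:{A,B,S}
  cell(6,6) b: {A,B,S,T1}  orig:{A,B,S}
  cell(7,7) a: {T0}  orig:{}
  cell(8,8) a: {T0}  orig:{}
  cell(0,1) bb: {S}
  cell(1,2) bb: {S}
  cell(2,3) bb: {S}
  cell(3,4) ba: ∅
  cell(4,5) ab: {A}
  cell(5,6) bb: {S}
  cell(6,7) ba: ∅
  cell(7,8) aa: {A,B}
  cell(0,2) bbb: {S}
  cell(1,3) bbb: {S}
  cell(2,4) bba: ∅
  cell(3,5) bab: {S}
  cell(4,6) abb: ∅
  cell(5,7) bba: ∅
  cell(6,8) baa: {S}
  cell(0,3) bbbb: {S}
  cell(1,4) bbba: ∅
  cell(2,5) bbab: {S}
  cell(3,6) babb: {S}
  cell(4,7) abba: ∅
  cell(5,8) bbaa: {S}
  cell(0,4) bbbba: ∅
  cell(1,5) bbbab: {S}
  cell(2,6) bbabb: {S}
  cell(3,7) babba: ∅
  cell(4,8) abbaa: ∅
  cell(0,5) bbbbab: {S}
  cell(1,6) bbbabb: {S}
  cell(2,7) bbabba: ∅
  cell(3,8) babbaa: {S}
  cell(0,6) bbbbabb: {S}
  cell(1,7) bbbabba: ∅
  cell(2,8) bbabbaa: {S}
  cell(0,7) bbbbabba: ∅
  cell(1,8) bbbabbaa: {S}
  cell(0,8) bbbbabbaa: {S}

S ∈ T[0,8] ⇒ YES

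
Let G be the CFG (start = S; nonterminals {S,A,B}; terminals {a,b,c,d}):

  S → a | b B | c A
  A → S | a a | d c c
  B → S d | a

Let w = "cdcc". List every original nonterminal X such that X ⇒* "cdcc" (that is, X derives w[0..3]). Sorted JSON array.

CNF form of G:
  S -> T1 B | T2 A | a
  A -> T0 T0 | T1 B | T2 A | T3 X4 | a
  B -> S T3 | a
  T0 -> a
  T1 -> b
  T2 -> c
  T3 -> d
  X4 -> T2 T2

CYK fill, restricted to cells inside w[0..3]:
  [0..0]={T2}  "c"  orig:{}
  [1..1]={T3}  "d"  orig:{}
  [2..2]={T2}  "c"  orig:{}
  [3..3]={T2}  "c"  orig:{}
  [0..1]=∅  "cd"
  [1..2]=∅  "dc"
  [2..3]={X4}  "cc"  orig:{}
  [0..2]=∅  "cdc"
  [1..3]={A}  "dcc"
  [0..3]={A,S}  "cdcc"

Original NTs in T[0,3] deriving "cdcc": ["A", "S"]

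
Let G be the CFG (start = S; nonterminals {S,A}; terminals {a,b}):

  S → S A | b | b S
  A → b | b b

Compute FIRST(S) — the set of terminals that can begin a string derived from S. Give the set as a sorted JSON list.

Compute FIRST by fixpoint:
[1]
  A via A→b: +{b}
  S via S→b: +{b}
  FIRST[S]={b}  FIRST[A]={b}
[2] (no change)
  FIRST[S]={b}  FIRST[A]={b}

FIRST(S) = ["b"]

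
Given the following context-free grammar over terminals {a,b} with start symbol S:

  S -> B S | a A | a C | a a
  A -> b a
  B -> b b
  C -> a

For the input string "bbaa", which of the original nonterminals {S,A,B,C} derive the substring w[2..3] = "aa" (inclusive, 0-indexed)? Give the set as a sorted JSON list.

CNF form of G:
  S -> B S | T1 A | T1 C | T1 T1
  A -> T0 T1
  B -> T0 T0
  C -> a
  T0 -> b
  T1 -> a

CYK table (by increasing span) (cells [i..j] with 2 ≤ i ≤ j ≤ 3 only):
  T[2,2] 'a' = {C,T1}  orig:{C}
  T[3,3] 'a' = {C,T1}  orig:{C}
  T[2,3] 'aa' = {S}

Original NTs in T[2,3] deriving "aa": ["S"]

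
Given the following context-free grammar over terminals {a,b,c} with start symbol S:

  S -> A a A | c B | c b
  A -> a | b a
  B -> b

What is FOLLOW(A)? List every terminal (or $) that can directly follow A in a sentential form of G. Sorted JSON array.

FIRST sets, iterate to fixpoint:
iter 1:
  A via A→a: +{a}
  A via A→b a: +{b}
  B via B→b: +{b}
  S via S→A a A: +{a,b}
  S via S→c B: +{c}
  FIRST[S]={a,b,c}  FIRST[A]={a,b}  FIRST[B]={b}
iter 2: — fixpoint
  FIRST[S]={a,b,c}  FIRST[A]={a,b}  FIRST[B]={b}

FOLLOW sets:
seed FOLLOW(S) with $
round 1:
  S→A a A: FOLLOW(A) ⊇ FIRST(a) = {a}; new: +{a}
  S→A a A: FOLLOW(A) ⊇ FOLLOW(S) ⊇ {$}; new: +{$}
  S→c B: FOLLOW(B) ⊇ FOLLOW(S) ⊇ {$}; new: +{$}
  S: {$}  A: {$,a}  B: {$}
round 2: — fixpoint
  S: {$}  A: {$,a}  B: {$}

FOLLOW(A) = ["$", "a"]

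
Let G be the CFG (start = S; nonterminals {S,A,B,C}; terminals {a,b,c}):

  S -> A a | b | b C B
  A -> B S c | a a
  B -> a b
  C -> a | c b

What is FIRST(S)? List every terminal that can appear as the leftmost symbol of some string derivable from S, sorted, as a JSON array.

Compute FIRST by fixpoint:
[1]
  A via A→a a: +{a}
  B via B→a b: +{a}
  C via C→a: +{a}
  C via C→c b: +{c}
  S via S→A a: +{a}
  S via S→b: +{b}
  FIRST[S]={a,b}  FIRST[A]={a}  FIRST[B]={a}  FIRST[C]={a,c}
[2] (stable)
  FIRST[S]={a,b}  FIRST[A]={a}  FIRST[B]={a}  FIRST[C]={a,c}

FIRST(S) = ["a", "b"]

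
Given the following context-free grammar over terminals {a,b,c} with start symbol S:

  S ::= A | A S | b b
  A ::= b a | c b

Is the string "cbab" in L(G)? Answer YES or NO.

Convert to CNF:
  S -> A S | T0 T0 | T0 T1 | T2 T0
  A -> T0 T1 | T2 T0
  T0 -> b
  T1 -> a
  T2 -> c

CYK fill:
  [0..0]={T2}  "c"  orig:{}
  [1..1]={T0}  "b"  orig:{}
  [2..2]={T1}  "a"  orig:{}
  [3..3]={T0}  "b"  orig:{}
  [0..1]={A,S}  "cb"
  [1..2]={A,S}  "ba"
  [2..3]=∅  "ab"
  [0..2]=∅  "cba"
  [1..3]=∅  "bab"
  [0..3]=∅  "cbab"

S ∉ T[0,3] ⇒ NO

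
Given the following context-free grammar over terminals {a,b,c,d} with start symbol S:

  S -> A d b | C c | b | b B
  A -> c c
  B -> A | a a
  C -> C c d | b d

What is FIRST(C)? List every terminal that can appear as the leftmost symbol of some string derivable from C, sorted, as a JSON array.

FIRST iteration:
iter 1:
  A via A→c c: +{c}
  B via B→A: +{c}
  B via B→a a: +{a}
  C via C→b d: +{b}
  S via S→A d b: +{c}
  S via S→C c: +{b}
  FIRST(S)={b,c}  FIRST(A)={c}  FIRST(B)={a,c}  FIRST(C)={b}
iter 2: — fixpoint
  FIRST(S)={b,c}  FIRST(A)={c}  FIRST(B)={a,c}  FIRST(C)={b}

FIRST(C) = ["b"]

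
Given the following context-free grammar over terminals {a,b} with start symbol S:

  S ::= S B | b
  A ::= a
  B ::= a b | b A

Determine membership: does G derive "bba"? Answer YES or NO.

CNF form of G:
  S -> S B | b
  A -> a
  B -> T0 T1 | T1 A
  T0 -> a
  T1 -> b

Fill CYK table bottom-up:
  cell(0,0) b: {S,T1}  orig:{S}
  cell(1,1) b: {S,T1}  orig:{S}
  cell(2,2) a: {A,T0}  orig:{A}
  cell(0,1) bb: ∅
  cell(1,2) ba: {B}
  cell(0,2) bba: {S}

S ∈ T[0,2] ⇒ YES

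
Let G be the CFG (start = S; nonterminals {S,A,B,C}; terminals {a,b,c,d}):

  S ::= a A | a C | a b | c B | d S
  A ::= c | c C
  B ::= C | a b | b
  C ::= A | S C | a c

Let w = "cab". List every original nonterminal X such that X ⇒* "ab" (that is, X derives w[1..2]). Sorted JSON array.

CNF form of G:
  S -> T0 B | T1 A | T1 C | T1 T2 | T3 S
  A -> T0 C | c
  B -> S C | T0 C | T1 T0 | T1 T2 | b | c
  C -> S C | T0 C | T1 T0 | c
  T0 -> c
  T1 -> a
  T2 -> b
  T3 -> d

Fill CYK table bottom-up (cells [i..j] with 1 ≤ i ≤ j ≤ 2 only):
  T[1,1] 'a' = {T1}  orig:{}
  T[2,2] 'b' = {B,T2}  orig:{B}
  T[1,2] 'ab' = {B,S}

Original NTs in T[1,2] deriving "ab": ["B", "S"]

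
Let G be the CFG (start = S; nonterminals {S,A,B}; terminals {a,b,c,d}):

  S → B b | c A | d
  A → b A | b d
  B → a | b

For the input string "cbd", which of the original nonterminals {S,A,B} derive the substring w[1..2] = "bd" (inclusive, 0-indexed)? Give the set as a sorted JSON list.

CNF form of G:
  S -> B T0 | T2 A | d
  A -> T0 A | T0 T1
  B -> a | b
  T0 -> b
  T1 -> d
  T2 -> c

CYK table (by increasing span), restricted to cells inside w[1..2]:
  cell(1,1) b: {B,T0}  orig:{B}
  cell(2,2) d: {S,T1}  orig:{S}
  cell(1,2) bd: {A}

Original NTs in T[1,2] deriving "bd": ["A"]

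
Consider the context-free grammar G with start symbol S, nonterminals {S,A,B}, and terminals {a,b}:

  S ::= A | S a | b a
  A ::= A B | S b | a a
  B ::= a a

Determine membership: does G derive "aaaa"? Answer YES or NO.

CNF form of G:
  S -> A B | S T0 | S T1 | T0 T1 | T1 T1
  A -> A B | S T0 | T1 T1
  B -> T1 T1
  T0 -> b
  T1 -> a

Fill CYK table bottom-up:
  T[0,0] 'a' = {T1}  orig:{}
  T[1,1] 'a' = {T1}  orig:{}
  T[2,2] 'a' = {T1}  orig:{}
  T[3,3] 'a' = {T1}  orig:{}
  T[0,1] 'aa' = {A,B,S}
  T[1,2] 'aa' = {A,B,S}
  T[2,3] 'aa' = {A,B,S}
  T[0,2] 'aaa' = {S}
  T[1,3] 'aaa' = {S}
  T[0,3] 'aaaa' = {A,S}

S ∈ T[0,3] ⇒ YES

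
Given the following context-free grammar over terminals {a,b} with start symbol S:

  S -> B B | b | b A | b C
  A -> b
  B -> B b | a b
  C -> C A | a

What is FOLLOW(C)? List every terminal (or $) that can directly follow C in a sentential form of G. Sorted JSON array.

FIRST sets, iterate to fixpoint:
[1]
  A via A→b: +{b}
  B via B→a b: +{a}
  C via C→a: +{a}
  S via S→B B: +{a}
  S via S→b: +{b}
  FIRST(S)={a,b}  FIRST(A)={b}  FIRST(B)={a}  FIRST(C)={a}
[2] — fixpoint
  FIRST(S)={a,b}  FIRST(A)={b}  FIRST(B)={a}  FIRST(C)={a}

Compute FOLLOW by fixpoint:
initialize: $ ∈ FOLLOW(S)
[1]
  B→B b: FOLLOW(B) ⊇ FIRST(b) = {b}; new: +{b}
  C→C A: FOLLOW(C) ⊇ FIRST(A) = {b}; new: +{b}
  C→C A: FOLLOW(A) ⊇ FOLLOW(C) ⊇ {b}; new: +{b}
  S→B B: FOLLOW(B) ⊇ FIRST(B) = {a}; new: +{a}
  S→B B: FOLLOW(B) ⊇ FOLLOW(S) ⊇ {$}; new: +{$}
  S→b A: FOLLOW(A) ⊇ FOLLOW(S) ⊇ {$}; new: +{$}
  S→b C: FOLLOW(C) ⊇ FOLLOW(S) ⊇ {$}; new: +{$}
  FOLLOW(S)={$}  FOLLOW(A)={$,b}  FOLLOW(B)={$,a,b}  FOLLOW(C)={$,b}
[2] — fixpoint
  FOLLOW(S)={$}  FOLLOW(A)={$,b}  FOLLOW(B)={$,a,b}  FOLLOW(C)={$,b}

FOLLOW(C) = ["$", "b"]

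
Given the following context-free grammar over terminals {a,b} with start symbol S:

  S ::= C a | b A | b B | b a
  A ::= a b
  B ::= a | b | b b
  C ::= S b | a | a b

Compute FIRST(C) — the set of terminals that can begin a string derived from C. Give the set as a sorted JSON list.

FIRST iteration:
iter 1:
  A via A→a b: +{a}
  B via B→a: +{a}
  B via B→b: +{b}
  C via C→a: +{a}
  S via S→C a: +{a}
  S via S→b A: +{b}
  S: {a,b}  A: {a}  B: {a,b}  C: {a}
iter 2:
  C via C→S b: +{b}
  S: {a,b}  A: {a}  B: {a,b}  C: {a,b}
iter 3: (no change)
  S: {a,b}  A: {a}  B: {a,b}  C: {a,b}

FIRST(C) = ["a", "b"]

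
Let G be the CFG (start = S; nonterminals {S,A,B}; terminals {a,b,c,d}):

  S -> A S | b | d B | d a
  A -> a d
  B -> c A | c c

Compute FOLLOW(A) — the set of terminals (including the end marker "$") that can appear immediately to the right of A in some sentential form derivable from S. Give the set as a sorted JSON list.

FIRST sets, iterate to fixpoint:
round 1:
  A via A→a d: +{a}
  B via B→c A: +{c}
  S via S→A S: +{a}
  S via S→b: +{b}
  S via S→d B: +{d}
  S: {a,b,d}  A: {a}  B: {c}
round 2: — fixpoint
  S: {a,b,d}  A: {a}  B: {c}

Compute FOLLOW by fixpoint:
seed FOLLOW(S) with $
pass 1:
  S→A S: FOLLOW(A) ⊇ FIRST(S) = {a,b,d}; new: +{a,b,d}
  S→d B: FOLLOW(B) ⊇ FOLLOW(S) ⊇ {$}; new: +{$}
  FOLLOW(S)={$}  FOLLOW(A)={a,b,d}  FOLLOW(B)={$}
pass 2:
  B→c A: FOLLOW(A) ⊇ FOLLOW(B) ⊇ {$}; new: +{$}
  FOLLOW(S)={$}  FOLLOW(A)={$,a,b,d}  FOLLOW(B)={$}
pass 3: done
  FOLLOW(S)={$}  FOLLOW(A)={$,a,b,d}  FOLLOW(B)={$}

FOLLOW(A) = ["$", "a", "b", "d"]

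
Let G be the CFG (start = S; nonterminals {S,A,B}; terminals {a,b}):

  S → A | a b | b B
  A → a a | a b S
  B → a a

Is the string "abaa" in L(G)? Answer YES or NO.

CNF form of G:
  S -> T0 T0 | T0 T1 | T0 X3 | T1 B
  A -> T0 T0 | T0 X2
  B -> T0 T0
  T0 -> a
  T1 -> b
  X2 -> T1 S
  X3 -> T1 S

Fill CYK table bottom-up:
  cell(0,0) a: {T0}  orig:{}
  cell(1,1) b: {T1}  orig:{}
  cell(2,2) a: {T0}  orig:{}
  cell(3,3) a: {T0}  orig:{}
  cell(0,1) ab: {S}
  cell(1,2) ba: ∅
  cell(2,3) aa: {A,B,S}
  cell(0,2) aba: ∅
  cell(1,3) baa: {S,X2,X3}  orig:{S}
  cell(0,3) abaa: {A,S}

S ∈ T[0,3] ⇒ YES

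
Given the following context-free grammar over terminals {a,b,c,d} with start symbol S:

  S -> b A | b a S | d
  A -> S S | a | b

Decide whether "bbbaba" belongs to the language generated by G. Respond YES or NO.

CNF form of G:
  S -> T0 A | T0 X2 | d
  A -> S S | a | b
  T0 -> b
  T1 -> a
  X2 -> T1 S

Fill CYK table bottom-up:
  cell(0,0) b: {A,T0}  orig:{A}
  cell(1,1) b: {A,T0}  orig:{A}
  cell(2,2) b: {A,T0}  orig:{A}
  cell(3,3) a: {A,T1}  orig:{A}
  cell(4,4) b: {A,T0}  orig:{A}
  cell(5,5) a: {A,T1}  orig:{A}
  cell(0,1) bb: {S}
  cell(1,2) bb: {S}
  cell(2,3) ba: {S}
  cell(3,4) ab: ∅
  cell(4,5) ba: {S}
  cell(0,2) bbb: ∅
  cell(1,3) bba: ∅
  cell(2,4) bab: ∅
  cell(3,5) aba: {X2}  orig:{}
  cell(0,3) bbba: {A}
  cell(1,4) bbab: ∅
  cell(2,5) baba: {A,S}
  cell(0,4) bbbab: ∅
  cell(1,5) bbaba: {S}
  cell(0,5) bbbaba: {A}

S ∉ T[0,5] ⇒ NO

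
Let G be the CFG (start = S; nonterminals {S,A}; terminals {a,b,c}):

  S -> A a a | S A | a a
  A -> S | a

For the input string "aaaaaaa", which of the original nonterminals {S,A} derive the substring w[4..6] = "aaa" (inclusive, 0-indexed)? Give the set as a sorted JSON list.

Convert to CNF:
  S -> A X2 | S A | T0 T0
  A -> A X1 | S A | T0 T0 | a
  T0 -> a
  X1 -> T0 T0
  X2 -> T0 T0

CYK fill (cells [i..j] with 4 ≤ i ≤ j ≤ 6 only):
  T[4,4] 'a' = {A,T0}  orig:{A}
  T[5,5] 'a' = {A,T0}  orig:{A}
  T[6,6] 'a' = {A,T0}  orig:{A}
  T[4,5] 'aa' = {A,S,X1,X2}  orig:{A,S}
  T[5,6] 'aa' = {A,S,X1,X2}  orig:{A,S}
  T[4,6] 'aaa' = {A,S}

Original NTs in T[4,6] deriving "aaa": ["A", "S"]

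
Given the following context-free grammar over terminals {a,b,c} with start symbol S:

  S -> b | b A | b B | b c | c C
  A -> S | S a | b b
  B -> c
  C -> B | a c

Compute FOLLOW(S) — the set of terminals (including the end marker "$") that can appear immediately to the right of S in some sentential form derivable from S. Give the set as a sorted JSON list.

FIRST iteration:
round 1:
  A via A→b b: +{b}
  B via B→c: +{c}
  C via C→B: +{c}
  C via C→a c: +{a}
  S via S→b: +{b}
  S via S→c C: +{c}
  S: {b,c}  A: {b}  B: {c}  C: {a,c}
round 2:
  A via A→S: +{c}
  S: {b,c}  A: {b,c}  B: {c}  C: {a,c}
round 3: done
  S: {b,c}  A: {b,c}  B: {c}  C: {a,c}

Compute FOLLOW by fixpoint:
initialize: $ ∈ FOLLOW(S)
iter 1:
  A→S a: FOLLOW(S) ⊇ FIRST(a) = {a}; new: +{a}
  S→b A: FOLLOW(A) ⊇ FOLLOW(S) ⊇ {$,a}; new: +{$,a}
  S→b B: FOLLOW(B) ⊇ FOLLOW(S) ⊇ {$,a}; new: +{$,a}
  S→c C: FOLLOW(C) ⊇ FOLLOW(S) ⊇ {$,a}; new: +{$,a}
  FOLLOW(S)={$,a}  FOLLOW(A)={$,a}  FOLLOW(B)={$,a}  FOLLOW(C)={$,a}
iter 2: (no change)
  FOLLOW(S)={$,a}  FOLLOW(A)={$,a}  FOLLOW(B)={$,a}  FOLLOW(C)={$,a}

FOLLOW(S) = ["$", "a"]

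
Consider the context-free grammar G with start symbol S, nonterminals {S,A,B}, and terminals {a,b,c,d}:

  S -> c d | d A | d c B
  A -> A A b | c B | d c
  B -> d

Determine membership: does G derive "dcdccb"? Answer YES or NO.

CNF form of G:
  S -> T1 T2 | T2 A | T2 X4
  A -> A X3 | T1 B | T2 T1
  B -> d
  T0 -> b
  T1 -> c
  T2 -> d
  X3 -> A T0
  X4 -> T1 B

CYK table (by increasing span):
  T[0,0] 'd' = {B,T2}  orig:{B}
  T[1,1] 'c' = {T1}  orig:{}
  T[2,2] 'd' = {B,T2}  orig:{B}
  T[3,3] 'c' = {T1}  orig:{}
  T[4,4] 'c' = {T1}  orig:{}
  T[5,5] 'b' = {T0}  orig:{}
  T[0,1] 'dc' = {A}
  T[1,2] 'cd' = {A,S,X4}  orig:{A,S}
  T[2,3] 'dc' = {A}
  T[3,4] 'cc' = ∅
  T[4,5] 'cb' = ∅
  T[0,2] 'dcd' = {S}
  T[1,3] 'cdc' = ∅
  T[2,4] 'dcc' = ∅
  T[3,5] 'ccb' = ∅
  T[0,3] 'dcdc' = ∅
  T[1,4] 'cdcc' = ∅
  T[2,5] 'dccb' = ∅
  T[0,4] 'dcdcc' = ∅
  T[1,5] 'cdccb' = ∅
  T[0,5] 'dcdccb' = ∅

S ∉ T[0,5] ⇒ NO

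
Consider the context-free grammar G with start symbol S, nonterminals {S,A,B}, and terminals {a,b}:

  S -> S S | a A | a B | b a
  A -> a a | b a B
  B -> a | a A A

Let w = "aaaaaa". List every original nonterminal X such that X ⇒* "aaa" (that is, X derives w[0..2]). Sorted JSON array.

Convert to CNF:
  S -> S S | T0 A | T0 B | T1 T0
  A -> T0 T0 | T1 X2
  B -> T0 X3 | a
  T0 -> a
  T1 -> b
  X2 -> T0 B
  X3 -> A A

CYK table (by increasing span), restricted to cells inside w[0..2]:
  T[0,0] 'a' = {B,T0}  orig:{B}
  T[1,1] 'a' = {B,T0}  orig:{B}
  T[2,2] 'a' = {B,T0}  orig:{B}
  T[0,1] 'aa' = {A,S,X2}  orig:{A,S}
  T[1,2] 'aa' = {A,S,X2}  orig:{A,S}
  T[0,2] 'aaa' = {S}

Original NTs in T[0,2] deriving "aaa": ["S"]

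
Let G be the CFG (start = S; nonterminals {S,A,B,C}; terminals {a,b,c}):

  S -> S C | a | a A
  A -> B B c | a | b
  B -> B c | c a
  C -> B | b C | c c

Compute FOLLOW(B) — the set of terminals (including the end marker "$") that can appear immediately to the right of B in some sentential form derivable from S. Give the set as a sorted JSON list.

Compute FIRST by fixpoint:
pass 1:
  A via A→a: +{a}
  A via A→b: +{b}
  B via B→c a: +{c}
  C via C→B: +{c}
  C via C→b C: +{b}
  S via S→a: +{a}
  FIRST[S]={a}  FIRST[A]={a,b}  FIRST[B]={c}  FIRST[C]={b,c}
pass 2:
  A via A→B B c: +{c}
  FIRST[S]={a}  FIRST[A]={a,b,c}  FIRST[B]={c}  FIRST[C]={b,c}
pass 3: — fixpoint
  FIRST[S]={a}  FIRST[A]={a,b,c}  FIRST[B]={c}  FIRST[C]={b,c}

FOLLOW sets:
FOLLOW(S) := {$}
pass 1:
  A→B B c: FOLLOW(B) ⊇ FIRST(B) = {c}; new: +{c}
  S→S C: FOLLOW(S) ⊇ FIRST(C) = {b,c}; new: +{b,c}
  S→S C: FOLLOW(C) ⊇ FOLLOW(S) ⊇ {$,b,c}; new: +{$,b,c}
  S→a A: FOLLOW(A) ⊇ FOLLOW(S) ⊇ {$,b,c}; new: +{$,b,c}
  S: {$,b,c}  A: {$,b,c}  B: {c}  C: {$,b,c}
pass 2:
  C→B: FOLLOW(B) ⊇ FOLLOW(C) ⊇ {$,b,c}; new: +{$,b}
  S: {$,b,c}  A: {$,b,c}  B: {$,b,c}  C: {$,b,c}
pass 3: (stable)
  S: {$,b,c}  A: {$,b,c}  B: {$,b,c}  C: {$,b,c}

FOLLOW(B) = ["$", "b", "c"]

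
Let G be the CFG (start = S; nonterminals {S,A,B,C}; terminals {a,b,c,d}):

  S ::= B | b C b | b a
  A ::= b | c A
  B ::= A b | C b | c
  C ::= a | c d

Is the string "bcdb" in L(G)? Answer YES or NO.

CNF form of G:
  S -> A T1 | C T1 | T1 T3 | T1 X4 | c
  A -> T0 A | b
  B -> A T1 | C T1 | c
  C -> T0 T2 | a
  T0 -> c
  T1 -> b
  T2 -> d
  T3 -> a
  X4 -> C T1

CYK table (by increasing span):
  [0..0]={A,T1}  "b"  orig:{A}
  [1..1]={B,S,T0}  "c"  orig:{B,S}
  [2..2]={T2}  "d"  orig:{}
  [3..3]={A,T1}  "b"  orig:{A}
  [0..1]=∅  "bc"
  [1..2]={C}  "cd"
  [2..3]=∅  "db"
  [0..2]=∅  "bcd"
  [1..3]={B,S,X4}  "cdb"  orig:{B,S}
  [0..3]={S}  "bcdb"

S ∈ T[0,3] ⇒ YES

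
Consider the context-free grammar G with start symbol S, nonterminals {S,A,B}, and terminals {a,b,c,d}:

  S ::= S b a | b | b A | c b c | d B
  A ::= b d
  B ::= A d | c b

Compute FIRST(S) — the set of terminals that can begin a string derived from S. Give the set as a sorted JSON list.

FIRST sets, iterate to fixpoint:
round 1:
  A via A→b d: +{b}
  B via B→A d: +{b}
  B via B→c b: +{c}
  S via S→b: +{b}
  S via S→c b c: +{c}
  S via S→d B: +{d}
  S: {b,c,d}  A: {b}  B: {b,c}
round 2: (stable)
  S: {b,c,d}  A: {b}  B: {b,c}

FIRST(S) = ["b", "c", "d"]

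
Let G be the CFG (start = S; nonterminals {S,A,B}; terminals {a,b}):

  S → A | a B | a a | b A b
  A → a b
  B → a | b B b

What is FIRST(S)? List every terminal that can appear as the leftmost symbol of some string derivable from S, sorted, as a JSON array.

FIRST iteration:
[1]
  A via A→a b: +{a}
  B via B→a: +{a}
  B via B→b B b: +{b}
  S via S→A: +{a}
  S via S→b A b: +{b}
  FIRST(S)={a,b}  FIRST(A)={a}  FIRST(B)={a,b}
[2] done
  FIRST(S)={a,b}  FIRST(A)={a}  FIRST(B)={a,b}

FIRST(S) = ["a", "b"]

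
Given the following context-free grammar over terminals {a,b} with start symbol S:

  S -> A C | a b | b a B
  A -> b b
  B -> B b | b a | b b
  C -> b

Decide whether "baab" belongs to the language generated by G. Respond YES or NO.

Convert to CNF:
  S -> A C | T0 X2 | T1 T0
  A -> T0 T0
  B -> B T0 | T0 T0 | T0 T1
  C -> b
  T0 -> b
  T1 -> a
  X2 -> T1 B

CYK table (by increasing span):
  [0..0]={C,T0}  "b"  orig:{C}
  [1..1]={T1}  "a"  orig:{}
  [2..2]={T1}  "a"  orig:{}
  [3..3]={C,T0}  "b"  orig:{C}
  [0..1]={B}  "ba"
  [1..2]=∅  "aa"
  [2..3]={S}  "ab"
  [0..2]=∅  "baa"
  [1..3]=∅  "aab"
  [0..3]=∅  "baab"

S ∉ T[0,3] ⇒ NO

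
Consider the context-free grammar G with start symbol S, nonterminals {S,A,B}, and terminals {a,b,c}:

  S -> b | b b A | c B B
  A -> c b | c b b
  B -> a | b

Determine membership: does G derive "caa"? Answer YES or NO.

Convert to CNF:
  S -> T0 X4 | T1 X3 | b
  A -> T0 T1 | T0 X2
  B -> a | b
  T0 -> c
  T1 -> b
  X2 -> T1 T1
  X3 -> T1 A
  X4 -> B B

Fill CYK table bottom-up:
  [0..0]={T0}  "c"  orig:{}
  [1..1]={B}  "a"
  [2..2]={B}  "a"
  [0..1]=∅  "ca"
  [1..2]={X4}  "aa"  orig:{}
  [0..2]={S}  "caa"

S ∈ T[0,2] ⇒ YES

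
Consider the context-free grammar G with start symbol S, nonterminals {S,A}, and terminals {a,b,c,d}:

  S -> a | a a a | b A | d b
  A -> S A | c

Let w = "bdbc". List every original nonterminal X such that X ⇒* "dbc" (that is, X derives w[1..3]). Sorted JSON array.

CNF form of G:
  S -> T0 X3 | T1 A | T2 T1 | a
  A -> S A | c
  T0 -> a
  T1 -> b
  T2 -> d
  X3 -> T0 T0

Fill CYK table bottom-up (cells [i..j] with 1 ≤ i ≤ j ≤ 3 only):
  [1..1]={T2}  "d"  orig:{}
  [2..2]={T1}  "b"  orig:{}
  [3..3]={A}  "c"
  [1..2]={S}  "db"
  [2..3]={S}  "bc"
  [1..3]={A}  "dbc"

Original NTs in T[1,3] deriving "dbc": ["A"]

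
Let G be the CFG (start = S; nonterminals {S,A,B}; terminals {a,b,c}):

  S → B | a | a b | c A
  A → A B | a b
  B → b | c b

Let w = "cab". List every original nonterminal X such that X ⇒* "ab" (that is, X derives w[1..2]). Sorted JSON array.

CNF form of G:
  S -> T0 T1 | T2 A | T2 T1 | a | b
  A -> A B | T0 T1
  B -> T2 T1 | b
  T0 -> a
  T1 -> b
  T2 -> c

CYK fill (cells [i..j] with 1 ≤ i ≤ j ≤ 2 only):
  cell(1,1) a: {S,T0}  orig:{S}
  cell(2,2) b: {B,S,T1}  orig:{B,S}
  cell(1,2) ab: {A,S}

Original NTs in T[1,2] deriving "ab": ["A", "S"]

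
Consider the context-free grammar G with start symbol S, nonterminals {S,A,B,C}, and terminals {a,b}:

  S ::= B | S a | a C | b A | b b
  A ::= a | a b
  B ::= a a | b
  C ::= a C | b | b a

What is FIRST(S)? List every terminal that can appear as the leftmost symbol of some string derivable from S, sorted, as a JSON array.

Compute FIRST by fixpoint:
[1]
  A via A→a: +{a}
  B via B→a a: +{a}
  B via B→b: +{b}
  C via C→a C: +{a}
  C via C→b: +{b}
  S via S→B: +{a,b}
  S: {a,b}  A: {a}  B: {a,b}  C: {a,b}
[2] (no change)
  S: {a,b}  A: {a}  B: {a,b}  C: {a,b}

FIRST(S) = ["a", "b"]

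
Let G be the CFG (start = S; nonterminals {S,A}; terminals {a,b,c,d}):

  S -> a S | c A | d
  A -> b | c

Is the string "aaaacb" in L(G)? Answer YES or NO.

Convert to CNF:
  S -> T0 S | T1 A | d
  A -> b | c
  T0 -> a
  T1 -> c

Fill CYK table bottom-up:
  cell(0,0) a: {T0}  orig:{}
  cell(1,1) a: {T0}  orig:{}
  cell(2,2) a: {T0}  orig:{}
  cell(3,3) a: {T0}  orig:{}
  cell(4,4) c: {A,T1}  orig:{A}
  cell(5,5) b: {A}
  cell(0,1) aa: ∅
  cell(1,2) aa: ∅
  cell(2,3) aa: ∅
  cell(3,4) ac: ∅
  cell(4,5) cb: {S}
  cell(0,2) aaa: ∅
  cell(1,3) aaa: ∅
  cell(2,4) aac: ∅
  cell(3,5) acb: {S}
  cell(0,3) aaaa: ∅
  cell(1,4) aaac: ∅
  cell(2,5) aacb: {S}
  cell(0,4) aaaac: ∅
  cell(1,5) aaacb: {S}
  cell(0,5) aaaacb: {S}

S ∈ T[0,5] ⇒ YES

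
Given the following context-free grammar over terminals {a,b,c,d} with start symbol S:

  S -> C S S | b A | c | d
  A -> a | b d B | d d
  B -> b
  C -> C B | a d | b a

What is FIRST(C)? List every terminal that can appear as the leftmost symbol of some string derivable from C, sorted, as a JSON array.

Compute FIRST by fixpoint:
round 1:
  A via A→a: +{a}
  A via A→b d B: +{b}
  A via A→d d: +{d}
  B via B→b: +{b}
  C via C→a d: +{a}
  C via C→b a: +{b}
  S via S→C S S: +{a,b}
  S via S→c: +{c}
  S via S→d: +{d}
  FIRST[S]={a,b,c,d}  FIRST[A]={a,b,d}  FIRST[B]={b}  FIRST[C]={a,b}
round 2: done
  FIRST[S]={a,b,c,d}  FIRST[A]={a,b,d}  FIRST[B]={b}  FIRST[C]={a,b}

FIRST(C) = ["a", "b"]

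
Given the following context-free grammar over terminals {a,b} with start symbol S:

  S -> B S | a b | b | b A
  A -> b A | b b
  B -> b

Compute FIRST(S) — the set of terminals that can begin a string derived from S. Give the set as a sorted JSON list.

Compute FIRST by fixpoint:
iter 1:
  A via A→b A: +{b}
  B via B→b: +{b}
  S via S→B S: +{b}
  S via S→a b: +{a}
  FIRST(S)={a,b}  FIRST(A)={b}  FIRST(B)={b}
iter 2: — fixpoint
  FIRST(S)={a,b}  FIRST(A)={b}  FIRST(B)={b}

FIRST(S) = ["a", "b"]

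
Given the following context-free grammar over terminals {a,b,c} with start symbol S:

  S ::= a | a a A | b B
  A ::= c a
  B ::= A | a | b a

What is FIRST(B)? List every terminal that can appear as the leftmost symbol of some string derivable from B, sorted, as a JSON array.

FIRST iteration:
iter 1:
  A via A→c a: +{c}
  B via B→A: +{c}
  B via B→a: +{a}
  B via B→b a: +{b}
  S via S→a: +{a}
  S via S→b B: +{b}
  S: {a,b}  A: {c}  B: {a,b,c}
iter 2: — fixpoint
  S: {a,b}  A: {c}  B: {a,b,c}

FIRST(B) = ["a", "b", "c"]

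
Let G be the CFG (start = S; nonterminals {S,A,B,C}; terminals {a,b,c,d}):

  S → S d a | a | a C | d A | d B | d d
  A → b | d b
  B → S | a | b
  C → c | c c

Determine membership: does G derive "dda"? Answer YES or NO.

Convert to CNF:
  S -> S X5 | T0 A | T0 B | T0 T0 | T2 C | a
  A -> T0 T1 | b
  B -> S X4 | T0 A | T0 B | T0 T0 | T2 C | a | b
  C -> T3 T3 | c
  T0 -> d
  T1 -> b
  T2 -> a
  T3 -> c
  X4 -> T0 T2
  X5 -> T0 T2

Fill CYK table bottom-up:
  [0..0]={T0}  "d"  orig:{}
  [1..1]={T0}  "d"  orig:{}
  [2..2]={B,S,T2}  "a"  orig:{B,S}
  [0..1]={B,S}  "dd"
  [1..2]={B,S,X4,X5}  "da"  orig:{B,S}
  [0..2]={B,S}  "dda"

S ∈ T[0,2] ⇒ YES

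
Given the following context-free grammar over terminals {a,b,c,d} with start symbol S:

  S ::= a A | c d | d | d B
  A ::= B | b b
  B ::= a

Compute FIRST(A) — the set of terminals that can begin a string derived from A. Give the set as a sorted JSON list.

Compute FIRST by fixpoint:
pass 1:
  A via A→b b: +{b}
  B via B→a: +{a}
  S via S→a A: +{a}
  S via S→c d: +{c}
  S via S→d: +{d}
  FIRST[S]={a,c,d}  FIRST[A]={b}  FIRST[B]={a}
pass 2:
  A via A→B: +{a}
  FIRST[S]={a,c,d}  FIRST[A]={a,b}  FIRST[B]={a}
pass 3: (no change)
  FIRST[S]={a,c,d}  FIRST[A]={a,b}  FIRST[B]={a}

FIRST(A) = ["a", "b"]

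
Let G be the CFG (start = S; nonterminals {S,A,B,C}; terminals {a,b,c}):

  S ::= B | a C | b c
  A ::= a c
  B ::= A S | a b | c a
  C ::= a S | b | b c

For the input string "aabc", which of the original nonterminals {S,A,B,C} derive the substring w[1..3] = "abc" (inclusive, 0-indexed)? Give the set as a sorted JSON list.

CNF form of G:
  S -> A S | T0 C | T0 T2 | T1 T0 | T2 T1
  A -> T0 T1
  B -> A S | T0 T2 | T1 T0
  C -> T0 S | T2 T1 | b
  T0 -> a
  T1 -> c
  T2 -> b

CYK fill, restricted to cells inside w[1..3]:
  [1..1]={T0}  "a"  orig:{}
  [2..2]={C,T2}  "b"  orig:{C}
  [3..3]={T1}  "c"  orig:{}
  [1..2]={B,S}  "ab"
  [2..3]={C,S}  "bc"
  [1..3]={C,S}  "abc"

Original NTs in T[1,3] deriving "abc": ["C", "S"]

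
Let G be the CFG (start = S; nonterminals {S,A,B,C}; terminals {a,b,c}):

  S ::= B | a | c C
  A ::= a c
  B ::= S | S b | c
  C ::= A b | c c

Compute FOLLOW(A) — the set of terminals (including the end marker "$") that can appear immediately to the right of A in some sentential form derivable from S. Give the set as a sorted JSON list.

FIRST iteration:
iter 1:
  A via A→a c: +{a}
  B via B→c: +{c}
  C via C→A b: +{a}
  C via C→c c: +{c}
  S via S→B: +{c}
  S via S→a: +{a}
  FIRST(S)={a,c}  FIRST(A)={a}  FIRST(B)={c}  FIRST(C)={a,c}
iter 2:
  B via B→S: +{a}
  FIRST(S)={a,c}  FIRST(A)={a}  FIRST(B)={a,c}  FIRST(C)={a,c}
iter 3: — fixpoint
  FIRST(S)={a,c}  FIRST(A)={a}  FIRST(B)={a,c}  FIRST(C)={a,c}

FOLLOW iteration:
FOLLOW(S) := {$}
iter 1:
  B→S b: FOLLOW(S) ⊇ FIRST(b) = {b}; new: +{b}
  C→A b: FOLLOW(A) ⊇ FIRST(b) = {b}; new: +{b}
  S→B: FOLLOW(B) ⊇ FOLLOW(S) ⊇ {$,b}; new: +{$,b}
  S→c C: FOLLOW(C) ⊇ FOLLOW(S) ⊇ {$,b}; new: +{$,b}
  FOLLOW(S)={$,b}  FOLLOW(A)={b}  FOLLOW(B)={$,b}  FOLLOW(C)={$,b}
iter 2: — fixpoint
  FOLLOW(S)={$,b}  FOLLOW(A)={b}  FOLLOW(B)={$,b}  FOLLOW(C)={$,b}

FOLLOW(A) = ["b"]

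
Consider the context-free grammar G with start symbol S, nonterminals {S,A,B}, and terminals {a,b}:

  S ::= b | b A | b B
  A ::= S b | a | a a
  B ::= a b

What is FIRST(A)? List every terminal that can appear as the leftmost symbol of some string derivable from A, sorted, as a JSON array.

FIRST sets, iterate to fixpoint:
[1]
  A via A→a: +{a}
  B via B→a b: +{a}
  S via S→b: +{b}
  FIRST(S)={b}  FIRST(A)={a}  FIRST(B)={a}
[2]
  A via A→S b: +{b}
  FIRST(S)={b}  FIRST(A)={a,b}  FIRST(B)={a}
[3] done
  FIRST(S)={b}  FIRST(A)={a,b}  FIRST(B)={a}

FIRST(A) = ["a", "b"]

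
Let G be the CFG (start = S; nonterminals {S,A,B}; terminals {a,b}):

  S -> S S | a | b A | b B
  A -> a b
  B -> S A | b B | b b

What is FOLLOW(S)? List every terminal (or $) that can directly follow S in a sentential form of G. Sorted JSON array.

Compute FIRST by fixpoint:
[1]
  A via A→a b: +{a}
  B via B→b B: +{b}
  S via S→a: +{a}
  S via S→b A: +{b}
  S: {a,b}  A: {a}  B: {b}
[2]
  B via B→S A: +{a}
  S: {a,b}  A: {a}  B: {a,b}
[3] (no change)
  S: {a,b}  A: {a}  B: {a,b}

FOLLOW sets:
initialize: $ ∈ FOLLOW(S)
round 1:
  B→S A: FOLLOW(S) ⊇ FIRST(A) = {a}; new: +{a}
  S→S S: FOLLOW(S) ⊇ FIRST(S) = {a,b}; new: +{b}
  S→b A: FOLLOW(A) ⊇ FOLLOW(S) ⊇ {$,a,b}; new: +{$,a,b}
  S→b B: FOLLOW(B) ⊇ FOLLOW(S) ⊇ {$,a,b}; new: +{$,a,b}
  S: {$,a,b}  A: {$,a,b}  B: {$,a,b}
round 2: — fixpoint
  S: {$,a,b}  A: {$,a,b}  B: {$,a,b}

FOLLOW(S) = ["$", "a", "b"]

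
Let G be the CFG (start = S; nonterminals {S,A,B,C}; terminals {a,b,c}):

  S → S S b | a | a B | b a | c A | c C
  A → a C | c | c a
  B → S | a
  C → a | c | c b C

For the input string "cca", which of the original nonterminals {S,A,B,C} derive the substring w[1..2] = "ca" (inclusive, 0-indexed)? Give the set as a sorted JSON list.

Convert to CNF:
  S -> S X5 | T0 B | T1 A | T1 C | T2 T0 | a
  A -> T0 C | T1 T0 | c
  B -> S X3 | T0 B | T1 A | T1 C | T2 T0 | a
  C -> T1 X4 | a | c
  T0 -> a
  T1 -> c
  T2 -> b
  X3 -> S T2
  X4 -> T2 C
  X5 -> S T2

Fill CYK table bottom-up — only the sub-triangle for w[1..2]:
  cell(1,1) c: {A,C,T1}  orig:{A,C}
  cell(2,2) a: {B,C,S,T0}  orig:{B,C,S}
  cell(1,2) ca: {A,B,S}

Original NTs in T[1,2] deriving "ca": ["A", "B", "S"]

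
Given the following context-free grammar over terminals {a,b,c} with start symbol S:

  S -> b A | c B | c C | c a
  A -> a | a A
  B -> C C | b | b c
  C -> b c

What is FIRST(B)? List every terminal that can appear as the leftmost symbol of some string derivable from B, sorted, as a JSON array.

FIRST sets, iterate to fixpoint:
[1]
  A via A→a: +{a}
  B via B→b: +{b}
  C via C→b c: +{b}
  S via S→b A: +{b}
  S via S→c B: +{c}
  FIRST[S]={b,c}  FIRST[A]={a}  FIRST[B]={b}  FIRST[C]={b}
[2] (stable)
  FIRST[S]={b,c}  FIRST[A]={a}  FIRST[B]={b}  FIRST[C]={b}

FIRST(B) = ["b"]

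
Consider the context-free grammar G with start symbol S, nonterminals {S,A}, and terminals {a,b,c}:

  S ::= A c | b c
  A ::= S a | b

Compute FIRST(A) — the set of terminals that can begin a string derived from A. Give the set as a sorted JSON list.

FIRST iteration:
[1]
  A via A→b: +{b}
  S via S→A c: +{b}
  FIRST[S]={b}  FIRST[A]={b}
[2] done
  FIRST[S]={b}  FIRST[A]={b}

FIRST(A) = ["b"]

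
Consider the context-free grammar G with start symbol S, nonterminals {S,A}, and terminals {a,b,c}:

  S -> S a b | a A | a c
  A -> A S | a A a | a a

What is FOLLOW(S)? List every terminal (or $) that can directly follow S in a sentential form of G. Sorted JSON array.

FIRST sets, iterate to fixpoint:
iter 1:
  A via A→a A a: +{a}
  S via S→a A: +{a}
  S: {a}  A: {a}
iter 2: (stable)
  S: {a}  A: {a}

FOLLOW sets:
seed FOLLOW(S) with $
iter 1:
  A→A S: FOLLOW(A) ⊇ FIRST(S) = {a}; new: +{a}
  A→A S: FOLLOW(S) ⊇ FOLLOW(A) ⊇ {a}; new: +{a}
  S→a A: FOLLOW(A) ⊇ FOLLOW(S) ⊇ {$,a}; new: +{$}
  FOLLOW(S)={$,a}  FOLLOW(A)={$,a}
iter 2: done
  FOLLOW(S)={$,a}  FOLLOW(A)={$,a}

FOLLOW(S) = ["$", "a"]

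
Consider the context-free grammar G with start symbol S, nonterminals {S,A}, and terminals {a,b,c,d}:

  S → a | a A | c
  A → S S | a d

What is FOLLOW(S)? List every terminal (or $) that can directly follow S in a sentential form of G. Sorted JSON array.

FIRST sets, iterate to fixpoint:
pass 1:
  A via A→a d: +{a}
  S via S→a: +{a}
  S via S→c: +{c}
  FIRST(S)={a,c}  FIRST(A)={a}
pass 2:
  A via A→S S: +{c}
  FIRST(S)={a,c}  FIRST(A)={a,c}
pass 3: (no change)
  FIRST(S)={a,c}  FIRST(A)={a,c}

FOLLOW iteration:
initialize: $ ∈ FOLLOW(S)
pass 1:
  A→S S: FOLLOW(S) ⊇ FIRST(S) = {a,c}; new: +{a,c}
  S→a A: FOLLOW(A) ⊇ FOLLOW(S) ⊇ {$,a,c}; new: +{$,a,c}
  FOLLOW[S]={$,a,c}  FOLLOW[A]={$,a,c}
pass 2: — fixpoint
  FOLLOW[S]={$,a,c}  FOLLOW[A]={$,a,c}

FOLLOW(S) = ["$", "a", "c"]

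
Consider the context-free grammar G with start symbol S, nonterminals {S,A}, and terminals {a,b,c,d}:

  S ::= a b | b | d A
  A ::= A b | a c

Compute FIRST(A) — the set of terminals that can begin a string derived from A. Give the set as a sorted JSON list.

FIRST sets, iterate to fixpoint:
iter 1:
  A via A→a c: +{a}
  S via S→a b: +{a}
  S via S→b: +{b}
  S via S→d A: +{d}
  FIRST(S)={a,b,d}  FIRST(A)={a}
iter 2: — fixpoint
  FIRST(S)={a,b,d}  FIRST(A)={a}

FIRST(A) = ["a"]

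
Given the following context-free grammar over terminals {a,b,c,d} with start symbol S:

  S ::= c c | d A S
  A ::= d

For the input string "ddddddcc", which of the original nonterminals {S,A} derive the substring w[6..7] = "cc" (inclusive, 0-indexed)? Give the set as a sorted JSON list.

CNF form of G:
  S -> T0 T0 | T1 X2
  A -> d
  T0 -> c
  T1 -> d
  X2 -> A S

CYK table (by increasing span) — only the sub-triangle for w[6..7]:
  [6..6]={T0}  "c"  orig:{}
  [7..7]={T0}  "c"  orig:{}
  [6..7]={S}  "cc"

Original NTs in T[6,7] deriving "cc": ["S"]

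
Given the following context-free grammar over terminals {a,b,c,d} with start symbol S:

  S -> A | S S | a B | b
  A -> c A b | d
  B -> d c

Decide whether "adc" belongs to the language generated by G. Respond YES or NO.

CNF form of G:
  S -> S S | T0 X5 | T3 B | b | d
  A -> T0 X4 | d
  B -> T2 T0
  T0 -> c
  T1 -> b
  T2 -> d
  T3 -> a
  X4 -> A T1
  X5 -> A T1

CYK fill:
  cell(0,0) a: {T3}  orig:{}
  cell(1,1) d: {A,S,T2}  orig:{A,S}
  cell(2,2) c: {T0}  orig:{}
  cell(0,1) ad: ∅
  cell(1,2) dc: {B}
  cell(0,2) adc: {S}

S ∈ T[0,2] ⇒ YES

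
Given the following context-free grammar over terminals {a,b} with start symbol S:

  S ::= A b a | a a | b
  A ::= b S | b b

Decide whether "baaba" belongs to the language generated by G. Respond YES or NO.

Convert to CNF:
  S -> A X2 | T1 T1 | b
  A -> T0 S | T0 T0
  T0 -> b
  T1 -> a
  X2 -> T0 T1

CYK fill:
  [0..0]={S,T0}  "b"  orig:{S}
  [1..1]={T1}  "a"  orig:{}
  [2..2]={T1}  "a"  orig:{}
  [3..3]={S,T0}  "b"  orig:{S}
  [4..4]={T1}  "a"  orig:{}
  [0..1]={X2}  "ba"  orig:{}
  [1..2]={S}  "aa"
  [2..3]=∅  "ab"
  [3..4]={X2}  "ba"  orig:{}
  [0..2]={A}  "baa"
  [1..3]=∅  "aab"
  [2..4]=∅  "aba"
  [0..3]=∅  "baab"
  [1..4]=∅  "aaba"
  [0..4]={S}  "baaba"

S ∈ T[0,4] ⇒ YES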